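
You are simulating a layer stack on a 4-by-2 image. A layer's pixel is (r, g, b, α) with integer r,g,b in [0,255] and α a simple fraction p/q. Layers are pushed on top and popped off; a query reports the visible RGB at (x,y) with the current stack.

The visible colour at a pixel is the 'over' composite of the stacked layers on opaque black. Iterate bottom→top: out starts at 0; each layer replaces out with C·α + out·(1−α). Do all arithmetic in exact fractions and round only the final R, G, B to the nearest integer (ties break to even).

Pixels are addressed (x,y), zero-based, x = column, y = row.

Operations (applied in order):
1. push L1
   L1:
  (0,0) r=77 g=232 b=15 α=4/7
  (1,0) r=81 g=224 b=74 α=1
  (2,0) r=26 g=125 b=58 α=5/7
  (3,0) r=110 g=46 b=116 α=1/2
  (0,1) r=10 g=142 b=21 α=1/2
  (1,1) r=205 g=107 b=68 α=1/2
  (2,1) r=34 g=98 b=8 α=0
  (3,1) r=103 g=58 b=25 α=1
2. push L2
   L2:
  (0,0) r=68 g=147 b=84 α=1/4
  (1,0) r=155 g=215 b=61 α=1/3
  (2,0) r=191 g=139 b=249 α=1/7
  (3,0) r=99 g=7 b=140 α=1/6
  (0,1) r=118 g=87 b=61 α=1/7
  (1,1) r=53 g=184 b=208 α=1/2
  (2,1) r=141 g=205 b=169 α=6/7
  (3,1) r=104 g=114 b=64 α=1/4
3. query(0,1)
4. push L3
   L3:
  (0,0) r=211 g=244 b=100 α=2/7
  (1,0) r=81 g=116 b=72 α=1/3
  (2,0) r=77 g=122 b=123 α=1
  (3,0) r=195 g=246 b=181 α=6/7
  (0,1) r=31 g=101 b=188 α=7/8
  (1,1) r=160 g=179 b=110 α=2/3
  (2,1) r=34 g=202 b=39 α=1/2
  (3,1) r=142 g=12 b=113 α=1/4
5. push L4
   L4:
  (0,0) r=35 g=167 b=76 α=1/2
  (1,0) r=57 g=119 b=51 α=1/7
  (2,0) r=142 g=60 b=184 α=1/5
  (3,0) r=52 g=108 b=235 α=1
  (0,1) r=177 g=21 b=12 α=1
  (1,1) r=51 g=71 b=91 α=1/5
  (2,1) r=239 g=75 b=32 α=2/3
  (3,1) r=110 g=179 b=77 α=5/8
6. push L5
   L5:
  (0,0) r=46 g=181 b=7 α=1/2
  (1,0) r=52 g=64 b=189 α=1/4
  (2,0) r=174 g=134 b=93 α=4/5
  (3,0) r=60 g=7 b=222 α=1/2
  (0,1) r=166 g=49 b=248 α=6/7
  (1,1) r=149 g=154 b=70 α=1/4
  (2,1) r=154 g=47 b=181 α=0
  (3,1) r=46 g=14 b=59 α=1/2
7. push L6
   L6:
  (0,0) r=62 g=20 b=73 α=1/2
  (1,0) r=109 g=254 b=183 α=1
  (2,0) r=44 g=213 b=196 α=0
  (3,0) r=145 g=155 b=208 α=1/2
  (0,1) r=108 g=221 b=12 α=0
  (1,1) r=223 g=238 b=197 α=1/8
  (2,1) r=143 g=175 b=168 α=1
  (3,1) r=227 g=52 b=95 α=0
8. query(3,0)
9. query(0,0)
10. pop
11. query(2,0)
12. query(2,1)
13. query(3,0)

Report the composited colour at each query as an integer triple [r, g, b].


at x=0,y=1 over L1,L2:
+L1 (α=1/2) → [5, 71, 21/2]
+L2 (α=1/7) → [148/7, 513/7, 124/7]
rounded: [21, 73, 18]

at x=3,y=0 over L1,L2,L3,L4,L5,L6:
after L1 α=1/2: [55, 23, 58]
after L2 α=1/6: [187/3, 61/3, 215/3]
after L3 α=6/7: [3697/21, 4489/21, 3473/21]
after L4 α=1: [52, 108, 235]
after L5 α=1/2: [56, 115/2, 457/2]
after L6 α=1/2: [201/2, 425/4, 873/4]
→ [100, 106, 218]

(0,0) stack=L1,L2,L3,L4,L5,L6; from [0,0,0]:
after L1 α=4/7: [44, 928/7, 60/7]
after L2 α=1/4: [50, 3813/28, 192/7]
after L3 α=2/7: [96, 32729/196, 2360/49]
after L4 α=1/2: [131/2, 65461/392, 3042/49]
after L5 α=1/2: [223/4, 136413/784, 3385/98]
after L6 α=1/2: [471/8, 152093/1568, 10539/196]
= [59, 97, 54]

at x=2,y=0 over L1,L2,L3,L4,L5:
+L1 (α=5/7) → [130/7, 625/7, 290/7]
+L2 (α=1/7) → [2117/49, 4723/49, 3483/49]
+L3 (α=1) → [77, 122, 123]
+L4 (α=1/5) → [90, 548/5, 676/5]
+L5 (α=4/5) → [786/5, 3228/25, 2536/25]
→ [157, 129, 101]

at x=2,y=1 over L1,L2,L3,L4,L5:
after L1 α=0: [0, 0, 0]
after L2 α=6/7: [846/7, 1230/7, 1014/7]
after L3 α=1/2: [542/7, 1322/7, 1287/14]
after L4 α=2/3: [1296/7, 2372/21, 2183/42]
after L5 α=0: [1296/7, 2372/21, 2183/42]
= [185, 113, 52]

query (3,0) [L1,L2,L3,L4,L5] — begin 0,0,0
after L1 α=1/2: [55, 23, 58]
after L2 α=1/6: [187/3, 61/3, 215/3]
after L3 α=6/7: [3697/21, 4489/21, 3473/21]
after L4 α=1: [52, 108, 235]
after L5 α=1/2: [56, 115/2, 457/2]
rounded: [56, 58, 228]


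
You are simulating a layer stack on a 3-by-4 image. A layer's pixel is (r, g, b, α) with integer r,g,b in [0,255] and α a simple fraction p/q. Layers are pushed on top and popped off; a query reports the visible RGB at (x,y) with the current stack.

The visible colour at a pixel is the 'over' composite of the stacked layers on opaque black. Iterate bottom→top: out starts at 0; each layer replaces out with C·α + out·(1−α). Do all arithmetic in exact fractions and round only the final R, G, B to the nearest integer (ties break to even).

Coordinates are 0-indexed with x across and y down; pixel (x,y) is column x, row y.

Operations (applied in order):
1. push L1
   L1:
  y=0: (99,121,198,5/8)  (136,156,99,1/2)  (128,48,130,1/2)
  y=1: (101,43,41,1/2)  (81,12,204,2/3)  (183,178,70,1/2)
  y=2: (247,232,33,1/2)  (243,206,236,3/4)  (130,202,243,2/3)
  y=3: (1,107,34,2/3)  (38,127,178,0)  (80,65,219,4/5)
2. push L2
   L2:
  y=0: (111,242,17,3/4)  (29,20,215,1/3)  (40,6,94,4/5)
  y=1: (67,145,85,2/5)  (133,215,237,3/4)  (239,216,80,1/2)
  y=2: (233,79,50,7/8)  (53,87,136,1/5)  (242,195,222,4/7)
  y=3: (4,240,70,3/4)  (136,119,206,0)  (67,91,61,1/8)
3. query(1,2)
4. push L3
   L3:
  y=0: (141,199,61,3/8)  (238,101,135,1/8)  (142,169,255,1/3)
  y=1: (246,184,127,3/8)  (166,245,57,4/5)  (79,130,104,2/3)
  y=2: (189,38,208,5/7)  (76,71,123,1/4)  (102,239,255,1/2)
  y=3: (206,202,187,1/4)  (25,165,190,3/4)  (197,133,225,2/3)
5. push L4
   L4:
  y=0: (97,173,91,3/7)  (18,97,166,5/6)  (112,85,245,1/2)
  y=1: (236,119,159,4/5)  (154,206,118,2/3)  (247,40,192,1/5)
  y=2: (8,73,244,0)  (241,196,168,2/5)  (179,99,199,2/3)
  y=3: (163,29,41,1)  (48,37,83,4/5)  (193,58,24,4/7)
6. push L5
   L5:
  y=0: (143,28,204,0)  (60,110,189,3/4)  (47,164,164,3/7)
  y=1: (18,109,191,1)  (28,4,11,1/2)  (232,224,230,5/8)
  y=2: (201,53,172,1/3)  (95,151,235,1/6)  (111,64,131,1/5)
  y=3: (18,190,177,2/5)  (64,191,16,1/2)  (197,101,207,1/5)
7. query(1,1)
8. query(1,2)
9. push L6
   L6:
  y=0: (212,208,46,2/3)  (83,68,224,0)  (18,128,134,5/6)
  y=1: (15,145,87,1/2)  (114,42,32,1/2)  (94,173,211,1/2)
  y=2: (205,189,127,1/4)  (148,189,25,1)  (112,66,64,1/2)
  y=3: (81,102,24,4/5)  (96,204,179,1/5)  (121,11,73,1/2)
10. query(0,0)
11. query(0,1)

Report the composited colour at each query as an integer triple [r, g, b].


at x=1,y=2 over L1,L2:
+L1 (α=3/4) → [729/4, 309/2, 177]
+L2 (α=1/5) → [782/5, 141, 844/5]
rounded: [156, 141, 169]

(1,1) stack=L1,L2,L3,L4,L5; from [0,0,0]:
+L1 (α=2/3) → [54, 8, 136]
+L2 (α=3/4) → [453/4, 653/4, 847/4]
+L3 (α=4/5) → [3109/20, 4573/20, 1759/20]
+L4 (α=2/3) → [9269/60, 4271/20, 6479/60]
+L5 (α=1/2) → [10949/120, 4351/40, 7139/120]
= [91, 109, 59]

(1,2) stack=L1,L2,L3,L4,L5; from [0,0,0]:
L1 α=3/4: [729/4, 309/2, 177]
L2 α=1/5: [782/5, 141, 844/5]
L3 α=1/4: [1363/10, 247/2, 3147/20]
L4 α=2/5: [8909/50, 305/2, 16161/100]
L5 α=1/6: [9859/60, 609/4, 20861/120]
rounded: [164, 152, 174]

query (0,0) [L1,L2,L3,L4,L5,L6] — begin 0,0,0
+L1 (α=5/8) → [495/8, 605/8, 495/4]
+L2 (α=3/4) → [3159/32, 6413/32, 699/16]
+L3 (α=3/8) → [29331/256, 51169/256, 6423/128]
+L4 (α=3/7) → [47955/448, 12055/64, 15159/224]
+L5 (α=0) → [47955/448, 12055/64, 15159/224]
+L6 (α=2/3) → [237907/1344, 12893/64, 35767/672]
rounded: [177, 201, 53]

(0,1) stack=L1,L2,L3,L4,L5,L6; from [0,0,0]:
+L1 (α=1/2) → [101/2, 43/2, 41/2]
+L2 (α=2/5) → [571/10, 709/10, 463/10]
+L3 (α=3/8) → [2047/16, 1813/16, 1225/16]
+L4 (α=4/5) → [17151/80, 9429/80, 11401/80]
+L5 (α=1) → [18, 109, 191]
+L6 (α=1/2) → [33/2, 127, 139]
= [16, 127, 139]


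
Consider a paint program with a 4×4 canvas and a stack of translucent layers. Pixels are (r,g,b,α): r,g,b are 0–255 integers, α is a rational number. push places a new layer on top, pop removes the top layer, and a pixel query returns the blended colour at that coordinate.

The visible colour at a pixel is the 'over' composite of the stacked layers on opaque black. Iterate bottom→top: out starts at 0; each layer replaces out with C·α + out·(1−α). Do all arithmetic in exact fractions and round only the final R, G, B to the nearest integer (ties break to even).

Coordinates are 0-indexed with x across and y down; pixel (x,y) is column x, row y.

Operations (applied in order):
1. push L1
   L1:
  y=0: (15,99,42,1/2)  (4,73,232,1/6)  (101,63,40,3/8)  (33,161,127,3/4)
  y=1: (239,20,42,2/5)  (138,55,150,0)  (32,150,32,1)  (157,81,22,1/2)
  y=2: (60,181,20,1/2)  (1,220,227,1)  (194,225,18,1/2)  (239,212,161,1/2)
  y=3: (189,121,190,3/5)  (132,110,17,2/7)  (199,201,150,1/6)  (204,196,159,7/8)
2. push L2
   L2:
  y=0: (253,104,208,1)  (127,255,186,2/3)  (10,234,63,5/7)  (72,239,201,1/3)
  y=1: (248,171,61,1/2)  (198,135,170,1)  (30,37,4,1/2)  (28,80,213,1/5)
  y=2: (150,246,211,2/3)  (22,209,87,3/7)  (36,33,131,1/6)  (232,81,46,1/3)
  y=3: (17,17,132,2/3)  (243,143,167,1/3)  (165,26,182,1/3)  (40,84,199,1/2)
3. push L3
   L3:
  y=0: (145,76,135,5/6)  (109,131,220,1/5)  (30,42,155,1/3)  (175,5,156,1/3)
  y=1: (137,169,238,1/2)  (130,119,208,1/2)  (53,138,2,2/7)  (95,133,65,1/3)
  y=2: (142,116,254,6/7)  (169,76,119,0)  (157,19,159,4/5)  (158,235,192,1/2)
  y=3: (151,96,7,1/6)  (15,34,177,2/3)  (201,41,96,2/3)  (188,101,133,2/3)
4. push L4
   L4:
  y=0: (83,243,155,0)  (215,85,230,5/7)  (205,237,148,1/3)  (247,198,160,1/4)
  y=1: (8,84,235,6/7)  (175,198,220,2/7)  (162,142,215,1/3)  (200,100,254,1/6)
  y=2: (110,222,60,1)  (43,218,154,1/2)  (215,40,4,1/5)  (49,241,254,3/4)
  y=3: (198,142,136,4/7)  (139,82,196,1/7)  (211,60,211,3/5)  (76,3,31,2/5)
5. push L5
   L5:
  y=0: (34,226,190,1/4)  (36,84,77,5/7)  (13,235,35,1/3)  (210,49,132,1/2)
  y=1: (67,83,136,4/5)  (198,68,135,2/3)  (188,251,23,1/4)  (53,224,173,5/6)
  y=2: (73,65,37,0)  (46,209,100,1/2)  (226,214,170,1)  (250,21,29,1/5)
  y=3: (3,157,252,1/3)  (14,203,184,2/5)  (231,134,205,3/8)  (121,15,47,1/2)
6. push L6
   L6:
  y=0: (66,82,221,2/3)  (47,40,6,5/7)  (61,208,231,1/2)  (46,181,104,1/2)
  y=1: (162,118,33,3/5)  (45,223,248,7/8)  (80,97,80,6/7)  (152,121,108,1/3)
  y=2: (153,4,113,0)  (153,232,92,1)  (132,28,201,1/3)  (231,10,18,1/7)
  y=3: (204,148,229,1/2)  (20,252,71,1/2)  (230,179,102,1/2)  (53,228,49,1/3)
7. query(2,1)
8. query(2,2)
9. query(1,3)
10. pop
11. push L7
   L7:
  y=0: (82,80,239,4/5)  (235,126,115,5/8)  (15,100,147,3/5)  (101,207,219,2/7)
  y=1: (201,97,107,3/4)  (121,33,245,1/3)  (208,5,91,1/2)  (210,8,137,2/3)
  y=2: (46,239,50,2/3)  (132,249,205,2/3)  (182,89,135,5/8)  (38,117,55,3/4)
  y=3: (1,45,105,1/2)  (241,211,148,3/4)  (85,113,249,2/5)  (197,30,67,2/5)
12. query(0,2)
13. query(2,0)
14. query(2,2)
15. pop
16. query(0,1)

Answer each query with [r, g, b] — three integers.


at x=2,y=1 over L1,L2,L3,L4,L5,L6:
+L1 (α=1) → [32, 150, 32]
+L2 (α=1/2) → [31, 187/2, 18]
+L3 (α=2/7) → [261/7, 1487/14, 94/7]
+L4 (α=1/3) → [552/7, 827/7, 1693/21]
+L5 (α=1/4) → [743/7, 2119/14, 927/14]
+L6 (α=6/7) → [4103/49, 10267/98, 7647/98]
= [84, 105, 78]

query (2,2) [L1,L2,L3,L4,L5,L6] — begin 0,0,0
L1 α=1/2: [97, 225/2, 9]
L2 α=1/6: [521/6, 397/4, 88/3]
L3 α=4/5: [4289/30, 701/20, 1996/15]
L4 α=1/5: [11803/75, 901/25, 8044/75]
L5 α=1: [226, 214, 170]
L6 α=1/3: [584/3, 152, 541/3]
rounded: [195, 152, 180]

at x=1,y=3 over L1,L2,L3,L4,L5,L6:
after L1 α=2/7: [264/7, 220/7, 34/7]
after L2 α=1/3: [743/7, 1441/21, 1237/21]
after L3 α=2/3: [953/21, 2869/63, 8671/63]
after L4 α=1/7: [2879/49, 7460/147, 21458/147]
after L5 α=2/5: [10009/245, 27354/245, 7898/49]
after L6 α=1/2: [14909/490, 44547/245, 11377/98]
rounded: [30, 182, 116]

at x=0,y=2 over L1,L2,L3,L4,L5,L7:
L1 α=1/2: [30, 181/2, 10]
L2 α=2/3: [110, 1165/6, 144]
L3 α=6/7: [962/7, 763/6, 1668/7]
L4 α=1: [110, 222, 60]
L5 α=0: [110, 222, 60]
L7 α=2/3: [202/3, 700/3, 160/3]
= [67, 233, 53]

at x=2,y=0 over L1,L2,L3,L4,L5,L7:
L1 α=3/8: [303/8, 189/8, 15]
L2 α=5/7: [503/28, 4869/28, 345/7]
L3 α=1/3: [923/42, 1819/14, 1775/21]
L4 α=1/3: [5228/63, 3478/21, 6658/63]
L5 α=1/3: [11275/189, 11891/63, 15521/189]
L7 α=3/5: [6211/189, 42682/315, 114391/945]
rounded: [33, 135, 121]

(2,2) stack=L1,L2,L3,L4,L5,L7; from [0,0,0]:
+L1 (α=1/2) → [97, 225/2, 9]
+L2 (α=1/6) → [521/6, 397/4, 88/3]
+L3 (α=4/5) → [4289/30, 701/20, 1996/15]
+L4 (α=1/5) → [11803/75, 901/25, 8044/75]
+L5 (α=1) → [226, 214, 170]
+L7 (α=5/8) → [397/2, 1087/8, 1185/8]
= [198, 136, 148]

query (0,1) [L1,L2,L3,L4,L5] — begin 0,0,0
L1 α=2/5: [478/5, 8, 84/5]
L2 α=1/2: [859/5, 179/2, 389/10]
L3 α=1/2: [772/5, 517/4, 2769/20]
L4 α=6/7: [1012/35, 2533/28, 30969/140]
L5 α=4/5: [10392/175, 11829/140, 107129/700]
→ [59, 84, 153]


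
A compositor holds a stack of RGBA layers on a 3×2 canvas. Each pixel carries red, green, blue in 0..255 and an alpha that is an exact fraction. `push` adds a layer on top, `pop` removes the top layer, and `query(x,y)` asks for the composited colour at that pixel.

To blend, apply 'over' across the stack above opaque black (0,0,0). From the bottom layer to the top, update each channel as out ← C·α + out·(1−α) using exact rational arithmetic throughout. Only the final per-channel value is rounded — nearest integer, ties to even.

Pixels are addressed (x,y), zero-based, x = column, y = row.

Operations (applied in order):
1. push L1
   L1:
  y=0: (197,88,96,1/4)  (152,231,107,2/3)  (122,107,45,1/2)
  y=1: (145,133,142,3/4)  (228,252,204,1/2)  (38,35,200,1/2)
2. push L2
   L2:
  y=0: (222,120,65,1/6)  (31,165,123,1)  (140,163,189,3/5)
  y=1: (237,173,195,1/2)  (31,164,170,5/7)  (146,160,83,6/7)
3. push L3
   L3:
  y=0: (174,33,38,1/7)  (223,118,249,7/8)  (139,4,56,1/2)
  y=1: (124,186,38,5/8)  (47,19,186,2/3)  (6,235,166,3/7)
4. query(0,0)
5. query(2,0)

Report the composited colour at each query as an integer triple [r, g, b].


at x=0,y=0 over L1,L2,L3:
L1 α=1/4: [197/4, 22, 24]
L2 α=1/6: [1873/24, 115/3, 185/6]
L3 α=1/7: [367/4, 263/7, 223/7]
→ [92, 38, 32]

(2,0) stack=L1,L2,L3; from [0,0,0]:
+L1 (α=1/2) → [61, 107/2, 45/2]
+L2 (α=3/5) → [542/5, 596/5, 612/5]
+L3 (α=1/2) → [1237/10, 308/5, 446/5]
rounded: [124, 62, 89]


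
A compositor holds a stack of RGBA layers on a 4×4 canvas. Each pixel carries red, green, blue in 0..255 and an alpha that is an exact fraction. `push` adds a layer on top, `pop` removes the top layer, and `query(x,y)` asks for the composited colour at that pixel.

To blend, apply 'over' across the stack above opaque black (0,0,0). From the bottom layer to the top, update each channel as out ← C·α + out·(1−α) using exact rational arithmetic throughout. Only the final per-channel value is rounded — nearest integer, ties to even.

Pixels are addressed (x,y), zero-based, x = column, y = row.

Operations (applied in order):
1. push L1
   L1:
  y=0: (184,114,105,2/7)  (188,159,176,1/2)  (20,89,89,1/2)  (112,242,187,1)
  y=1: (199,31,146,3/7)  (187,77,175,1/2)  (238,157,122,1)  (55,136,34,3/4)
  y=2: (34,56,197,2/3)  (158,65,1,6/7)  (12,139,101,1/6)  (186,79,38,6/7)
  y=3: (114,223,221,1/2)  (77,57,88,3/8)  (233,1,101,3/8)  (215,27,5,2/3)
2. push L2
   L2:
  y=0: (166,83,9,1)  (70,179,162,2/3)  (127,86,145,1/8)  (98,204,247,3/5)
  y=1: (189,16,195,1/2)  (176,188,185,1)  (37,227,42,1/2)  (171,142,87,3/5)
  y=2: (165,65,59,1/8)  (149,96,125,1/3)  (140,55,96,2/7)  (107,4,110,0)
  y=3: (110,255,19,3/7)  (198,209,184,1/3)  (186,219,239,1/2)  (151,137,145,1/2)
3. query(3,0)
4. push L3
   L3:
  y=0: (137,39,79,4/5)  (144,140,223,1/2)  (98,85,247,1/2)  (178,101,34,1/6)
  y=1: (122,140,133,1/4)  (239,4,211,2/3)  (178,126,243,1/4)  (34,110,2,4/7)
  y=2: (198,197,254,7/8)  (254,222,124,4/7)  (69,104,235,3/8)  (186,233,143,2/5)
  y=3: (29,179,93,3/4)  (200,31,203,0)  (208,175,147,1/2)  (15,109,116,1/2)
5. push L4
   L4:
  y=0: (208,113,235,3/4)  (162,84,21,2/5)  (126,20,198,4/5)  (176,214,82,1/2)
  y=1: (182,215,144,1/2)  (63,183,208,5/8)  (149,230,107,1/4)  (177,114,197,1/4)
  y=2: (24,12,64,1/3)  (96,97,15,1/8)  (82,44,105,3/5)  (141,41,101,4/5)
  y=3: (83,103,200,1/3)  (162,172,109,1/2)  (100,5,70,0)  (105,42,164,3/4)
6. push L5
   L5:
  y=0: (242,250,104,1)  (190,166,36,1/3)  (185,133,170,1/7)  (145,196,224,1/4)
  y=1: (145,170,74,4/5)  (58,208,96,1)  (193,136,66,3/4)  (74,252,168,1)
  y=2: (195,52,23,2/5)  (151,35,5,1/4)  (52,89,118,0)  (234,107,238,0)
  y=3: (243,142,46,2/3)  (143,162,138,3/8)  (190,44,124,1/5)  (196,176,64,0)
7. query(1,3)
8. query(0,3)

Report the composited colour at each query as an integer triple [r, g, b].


query (3,0) [L1,L2] — begin 0,0,0
+L1 (α=1) → [112, 242, 187]
+L2 (α=3/5) → [518/5, 1096/5, 223]
rounded: [104, 219, 223]

(1,3) stack=L1,L2,L3,L4,L5; from [0,0,0]:
after L1 α=3/8: [231/8, 171/8, 33]
after L2 α=1/3: [341/4, 1007/12, 250/3]
after L3 α=0: [341/4, 1007/12, 250/3]
after L4 α=1/2: [989/8, 3071/24, 577/6]
after L5 α=3/8: [8377/64, 27019/192, 5369/48]
→ [131, 141, 112]

query (0,3) [L1,L2,L3,L4,L5] — begin 0,0,0
after L1 α=1/2: [57, 223/2, 221/2]
after L2 α=3/7: [558/7, 173, 499/7]
after L3 α=3/4: [1167/28, 355/2, 613/7]
after L4 α=1/3: [2329/42, 458/3, 2626/21]
after L5 α=2/3: [22741/126, 1310/9, 4558/63]
= [180, 146, 72]


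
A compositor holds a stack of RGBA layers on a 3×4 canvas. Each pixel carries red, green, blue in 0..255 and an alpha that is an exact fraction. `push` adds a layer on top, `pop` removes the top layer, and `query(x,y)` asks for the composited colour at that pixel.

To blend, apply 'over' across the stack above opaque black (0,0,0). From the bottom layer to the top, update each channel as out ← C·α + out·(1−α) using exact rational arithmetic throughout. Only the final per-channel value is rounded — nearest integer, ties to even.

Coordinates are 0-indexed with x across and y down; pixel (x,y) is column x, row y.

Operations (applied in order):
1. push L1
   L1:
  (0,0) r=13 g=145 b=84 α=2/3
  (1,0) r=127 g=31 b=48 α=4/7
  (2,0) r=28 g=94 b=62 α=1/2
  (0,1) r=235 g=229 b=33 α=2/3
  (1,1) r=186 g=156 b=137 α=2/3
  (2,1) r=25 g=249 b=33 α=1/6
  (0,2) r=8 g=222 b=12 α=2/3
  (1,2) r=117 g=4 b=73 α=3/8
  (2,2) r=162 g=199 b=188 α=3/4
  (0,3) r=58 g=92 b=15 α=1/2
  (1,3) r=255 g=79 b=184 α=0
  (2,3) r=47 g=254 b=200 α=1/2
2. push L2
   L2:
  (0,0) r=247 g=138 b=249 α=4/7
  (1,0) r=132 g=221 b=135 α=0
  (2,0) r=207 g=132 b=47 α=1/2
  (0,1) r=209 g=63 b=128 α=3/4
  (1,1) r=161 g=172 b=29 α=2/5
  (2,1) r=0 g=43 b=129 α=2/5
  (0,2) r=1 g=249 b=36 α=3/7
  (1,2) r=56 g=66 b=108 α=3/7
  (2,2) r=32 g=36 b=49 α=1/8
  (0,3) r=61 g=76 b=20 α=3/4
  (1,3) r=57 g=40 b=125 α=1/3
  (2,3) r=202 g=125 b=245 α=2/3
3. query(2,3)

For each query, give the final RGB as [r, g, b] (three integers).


at x=2,y=3 over L1,L2:
L1 α=1/2: [47/2, 127, 100]
L2 α=2/3: [285/2, 377/3, 590/3]
→ [142, 126, 197]


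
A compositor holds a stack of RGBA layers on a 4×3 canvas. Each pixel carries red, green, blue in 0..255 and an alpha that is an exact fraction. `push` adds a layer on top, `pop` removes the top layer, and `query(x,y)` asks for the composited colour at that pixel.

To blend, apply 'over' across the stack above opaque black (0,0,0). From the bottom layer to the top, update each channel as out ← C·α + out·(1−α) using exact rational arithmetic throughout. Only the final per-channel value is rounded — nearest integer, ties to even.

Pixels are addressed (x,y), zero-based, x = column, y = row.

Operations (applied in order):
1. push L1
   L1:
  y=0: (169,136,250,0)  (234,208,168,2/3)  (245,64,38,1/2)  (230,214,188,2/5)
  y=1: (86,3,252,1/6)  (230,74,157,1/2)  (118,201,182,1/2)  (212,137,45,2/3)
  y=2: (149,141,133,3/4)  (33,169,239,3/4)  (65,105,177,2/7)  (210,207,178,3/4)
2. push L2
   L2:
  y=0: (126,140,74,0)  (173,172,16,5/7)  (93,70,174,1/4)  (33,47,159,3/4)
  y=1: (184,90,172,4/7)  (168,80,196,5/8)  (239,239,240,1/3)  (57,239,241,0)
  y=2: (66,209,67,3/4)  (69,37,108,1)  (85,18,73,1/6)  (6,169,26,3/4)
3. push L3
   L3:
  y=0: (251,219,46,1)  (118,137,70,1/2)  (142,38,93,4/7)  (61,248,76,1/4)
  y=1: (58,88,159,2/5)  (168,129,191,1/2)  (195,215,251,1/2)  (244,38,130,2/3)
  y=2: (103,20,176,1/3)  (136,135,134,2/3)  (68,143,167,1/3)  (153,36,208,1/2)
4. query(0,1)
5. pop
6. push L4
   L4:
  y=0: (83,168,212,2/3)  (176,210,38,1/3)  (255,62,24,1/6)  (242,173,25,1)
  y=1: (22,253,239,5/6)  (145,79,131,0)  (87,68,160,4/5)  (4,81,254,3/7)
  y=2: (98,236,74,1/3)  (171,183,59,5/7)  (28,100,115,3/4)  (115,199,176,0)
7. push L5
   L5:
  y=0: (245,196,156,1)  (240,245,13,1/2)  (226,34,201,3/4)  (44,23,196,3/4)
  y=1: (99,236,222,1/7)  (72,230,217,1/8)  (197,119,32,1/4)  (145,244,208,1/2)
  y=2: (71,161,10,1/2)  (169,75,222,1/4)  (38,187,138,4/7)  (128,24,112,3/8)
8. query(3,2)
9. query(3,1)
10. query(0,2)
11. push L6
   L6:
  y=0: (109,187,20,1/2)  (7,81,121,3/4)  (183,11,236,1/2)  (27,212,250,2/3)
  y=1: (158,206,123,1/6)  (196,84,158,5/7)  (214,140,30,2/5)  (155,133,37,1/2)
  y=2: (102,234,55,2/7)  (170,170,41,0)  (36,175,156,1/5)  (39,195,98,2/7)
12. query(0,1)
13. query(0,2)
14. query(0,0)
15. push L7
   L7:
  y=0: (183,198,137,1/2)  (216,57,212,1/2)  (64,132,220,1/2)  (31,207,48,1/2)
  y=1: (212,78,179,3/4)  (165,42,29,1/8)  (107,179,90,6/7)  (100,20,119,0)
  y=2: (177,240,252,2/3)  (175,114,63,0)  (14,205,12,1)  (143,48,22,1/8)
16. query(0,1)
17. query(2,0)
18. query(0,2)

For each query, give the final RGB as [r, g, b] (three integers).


at x=0,y=1 over L1,L2,L3:
+L1 (α=1/6) → [43/3, 1/2, 42]
+L2 (α=4/7) → [779/7, 723/14, 814/7]
+L3 (α=2/5) → [3149/35, 4633/70, 4668/35]
rounded: [90, 66, 133]

(3,2) stack=L1,L2,L4,L5; from [0,0,0]:
after L1 α=3/4: [315/2, 621/4, 267/2]
after L2 α=3/4: [351/8, 2649/16, 423/8]
after L4 α=0: [351/8, 2649/16, 423/8]
after L5 α=3/8: [4827/64, 14397/128, 4803/64]
= [75, 112, 75]

(3,1) stack=L1,L2,L4,L5; from [0,0,0]:
after L1 α=2/3: [424/3, 274/3, 30]
after L2 α=0: [424/3, 274/3, 30]
after L4 α=3/7: [1732/21, 1825/21, 126]
after L5 α=1/2: [4777/42, 6949/42, 167]
= [114, 165, 167]

query (0,2) [L1,L2,L4,L5] — begin 0,0,0
L1 α=3/4: [447/4, 423/4, 399/4]
L2 α=3/4: [1239/16, 2931/16, 1203/16]
L4 α=1/3: [2023/24, 4819/24, 1795/24]
L5 α=1/2: [3727/48, 8683/48, 2035/48]
→ [78, 181, 42]

(0,1) stack=L1,L2,L4,L5,L6; from [0,0,0]:
+L1 (α=1/6) → [43/3, 1/2, 42]
+L2 (α=4/7) → [779/7, 723/14, 814/7]
+L4 (α=5/6) → [1549/42, 18433/84, 9179/42]
+L5 (α=1/7) → [2242/49, 21737/98, 10733/49]
+L6 (α=1/6) → [9476/147, 128873/588, 29846/147]
= [64, 219, 203]

(0,2) stack=L1,L2,L4,L5,L6; from [0,0,0]:
L1 α=3/4: [447/4, 423/4, 399/4]
L2 α=3/4: [1239/16, 2931/16, 1203/16]
L4 α=1/3: [2023/24, 4819/24, 1795/24]
L5 α=1/2: [3727/48, 8683/48, 2035/48]
L6 α=2/7: [4061/48, 65879/336, 15455/336]
= [85, 196, 46]

query (0,0) [L1,L2,L4,L5,L6] — begin 0,0,0
+L1 (α=0) → [0, 0, 0]
+L2 (α=0) → [0, 0, 0]
+L4 (α=2/3) → [166/3, 112, 424/3]
+L5 (α=1) → [245, 196, 156]
+L6 (α=1/2) → [177, 383/2, 88]
→ [177, 192, 88]

at x=0,y=1 over L1,L2,L4,L5,L6,L7:
after L1 α=1/6: [43/3, 1/2, 42]
after L2 α=4/7: [779/7, 723/14, 814/7]
after L4 α=5/6: [1549/42, 18433/84, 9179/42]
after L5 α=1/7: [2242/49, 21737/98, 10733/49]
after L6 α=1/6: [9476/147, 128873/588, 29846/147]
after L7 α=3/4: [25742/147, 266465/2352, 108785/588]
rounded: [175, 113, 185]

(2,0) stack=L1,L2,L4,L5,L6,L7; from [0,0,0]:
after L1 α=1/2: [245/2, 32, 19]
after L2 α=1/4: [921/8, 83/2, 231/4]
after L4 α=1/6: [2215/16, 539/12, 417/8]
after L5 α=3/4: [13063/64, 1763/48, 5241/32]
after L6 α=1/2: [24775/128, 2291/96, 12793/64]
after L7 α=1/2: [32967/256, 14963/192, 26873/128]
→ [129, 78, 210]

query (0,2) [L1,L2,L4,L5,L6,L7] — begin 0,0,0
+L1 (α=3/4) → [447/4, 423/4, 399/4]
+L2 (α=3/4) → [1239/16, 2931/16, 1203/16]
+L4 (α=1/3) → [2023/24, 4819/24, 1795/24]
+L5 (α=1/2) → [3727/48, 8683/48, 2035/48]
+L6 (α=2/7) → [4061/48, 65879/336, 15455/336]
+L7 (α=2/3) → [21053/144, 227159/1008, 184799/1008]
→ [146, 225, 183]


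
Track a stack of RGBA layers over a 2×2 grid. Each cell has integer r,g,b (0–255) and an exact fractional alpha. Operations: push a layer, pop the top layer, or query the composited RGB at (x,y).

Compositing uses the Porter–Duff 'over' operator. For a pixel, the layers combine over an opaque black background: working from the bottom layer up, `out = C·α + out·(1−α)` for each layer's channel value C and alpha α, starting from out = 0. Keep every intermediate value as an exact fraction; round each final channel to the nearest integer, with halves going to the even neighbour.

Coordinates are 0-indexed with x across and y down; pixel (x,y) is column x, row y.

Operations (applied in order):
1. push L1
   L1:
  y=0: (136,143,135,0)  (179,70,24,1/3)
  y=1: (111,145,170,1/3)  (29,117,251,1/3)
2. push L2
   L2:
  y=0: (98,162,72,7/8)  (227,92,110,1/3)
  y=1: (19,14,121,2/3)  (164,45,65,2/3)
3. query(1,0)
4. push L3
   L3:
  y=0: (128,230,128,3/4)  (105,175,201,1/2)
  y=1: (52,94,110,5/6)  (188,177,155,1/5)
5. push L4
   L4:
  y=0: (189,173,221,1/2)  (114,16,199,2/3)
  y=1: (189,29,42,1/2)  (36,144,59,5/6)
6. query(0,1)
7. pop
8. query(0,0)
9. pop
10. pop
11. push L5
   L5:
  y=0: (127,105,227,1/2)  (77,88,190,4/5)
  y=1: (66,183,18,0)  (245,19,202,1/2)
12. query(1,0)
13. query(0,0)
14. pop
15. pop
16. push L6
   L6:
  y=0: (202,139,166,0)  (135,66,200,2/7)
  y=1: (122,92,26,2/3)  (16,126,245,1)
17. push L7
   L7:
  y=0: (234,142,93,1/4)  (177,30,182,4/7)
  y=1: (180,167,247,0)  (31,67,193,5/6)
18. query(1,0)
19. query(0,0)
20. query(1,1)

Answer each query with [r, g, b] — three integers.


(1,0) stack=L1,L2; from [0,0,0]:
after L1 α=1/3: [179/3, 70/3, 8]
after L2 α=1/3: [1039/9, 416/9, 42]
rounded: [115, 46, 42]

query (0,1) [L1,L2,L3,L4] — begin 0,0,0
L1 α=1/3: [37, 145/3, 170/3]
L2 α=2/3: [25, 229/9, 896/9]
L3 α=5/6: [95/2, 4459/54, 2923/27]
L4 α=1/2: [473/4, 6025/108, 4057/54]
→ [118, 56, 75]

at x=0,y=0 over L1,L2,L3:
after L1 α=0: [0, 0, 0]
after L2 α=7/8: [343/4, 567/4, 63]
after L3 α=3/4: [1879/16, 3327/16, 447/4]
= [117, 208, 112]

at x=1,y=0 over L1,L5:
+L1 (α=1/3) → [179/3, 70/3, 8]
+L5 (α=4/5) → [1103/15, 1126/15, 768/5]
= [74, 75, 154]

query (0,0) [L1,L5] — begin 0,0,0
+L1 (α=0) → [0, 0, 0]
+L5 (α=1/2) → [127/2, 105/2, 227/2]
rounded: [64, 52, 114]

at x=1,y=0 over L6,L7:
+L6 (α=2/7) → [270/7, 132/7, 400/7]
+L7 (α=4/7) → [5766/49, 1236/49, 6296/49]
→ [118, 25, 128]

at x=0,y=0 over L6,L7:
+L6 (α=0) → [0, 0, 0]
+L7 (α=1/4) → [117/2, 71/2, 93/4]
rounded: [58, 36, 23]

query (1,1) [L6,L7] — begin 0,0,0
+L6 (α=1) → [16, 126, 245]
+L7 (α=5/6) → [57/2, 461/6, 605/3]
= [28, 77, 202]


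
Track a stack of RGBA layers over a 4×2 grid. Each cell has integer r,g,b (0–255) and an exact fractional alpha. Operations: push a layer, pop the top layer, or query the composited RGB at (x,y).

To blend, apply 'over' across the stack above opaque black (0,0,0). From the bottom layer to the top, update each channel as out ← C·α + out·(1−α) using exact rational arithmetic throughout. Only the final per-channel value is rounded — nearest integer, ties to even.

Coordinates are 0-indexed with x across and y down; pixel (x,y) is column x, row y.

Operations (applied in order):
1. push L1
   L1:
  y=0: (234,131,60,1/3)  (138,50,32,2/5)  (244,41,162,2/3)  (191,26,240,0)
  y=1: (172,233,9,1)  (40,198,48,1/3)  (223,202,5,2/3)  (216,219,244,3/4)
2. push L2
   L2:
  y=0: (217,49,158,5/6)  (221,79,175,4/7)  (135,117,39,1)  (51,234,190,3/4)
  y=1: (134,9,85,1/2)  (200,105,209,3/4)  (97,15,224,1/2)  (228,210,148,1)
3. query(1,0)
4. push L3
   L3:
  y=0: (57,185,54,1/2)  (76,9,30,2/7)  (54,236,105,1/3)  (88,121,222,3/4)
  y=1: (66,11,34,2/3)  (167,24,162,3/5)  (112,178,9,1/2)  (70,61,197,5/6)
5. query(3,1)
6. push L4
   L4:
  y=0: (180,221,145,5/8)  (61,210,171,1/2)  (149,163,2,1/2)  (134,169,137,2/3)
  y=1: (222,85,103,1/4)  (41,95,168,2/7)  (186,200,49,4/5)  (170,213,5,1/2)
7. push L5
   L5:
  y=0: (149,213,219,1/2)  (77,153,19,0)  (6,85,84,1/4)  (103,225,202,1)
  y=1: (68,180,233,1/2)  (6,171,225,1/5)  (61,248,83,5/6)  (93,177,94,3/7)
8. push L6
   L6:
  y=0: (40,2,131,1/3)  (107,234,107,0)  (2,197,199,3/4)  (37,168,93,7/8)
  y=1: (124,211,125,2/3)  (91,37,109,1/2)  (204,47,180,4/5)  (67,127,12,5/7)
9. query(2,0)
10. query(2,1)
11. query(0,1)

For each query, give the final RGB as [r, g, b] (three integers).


(1,0) stack=L1,L2; from [0,0,0]:
after L1 α=2/5: [276/5, 20, 64/5]
after L2 α=4/7: [5248/35, 376/7, 3692/35]
rounded: [150, 54, 105]

at x=3,y=1 over L1,L2,L3:
L1 α=3/4: [162, 657/4, 183]
L2 α=1: [228, 210, 148]
L3 α=5/6: [289/3, 515/6, 1133/6]
rounded: [96, 86, 189]

at x=2,y=0 over L1,L2,L3,L4,L5,L6:
+L1 (α=2/3) → [488/3, 82/3, 108]
+L2 (α=1) → [135, 117, 39]
+L3 (α=1/3) → [108, 470/3, 61]
+L4 (α=1/2) → [257/2, 959/6, 63/2]
+L5 (α=1/4) → [783/8, 1129/8, 357/8]
+L6 (α=3/4) → [831/32, 5857/32, 5133/32]
rounded: [26, 183, 160]

at x=2,y=1 over L1,L2,L3,L4,L5,L6:
after L1 α=2/3: [446/3, 404/3, 10/3]
after L2 α=1/2: [737/6, 449/6, 341/3]
after L3 α=1/2: [1409/12, 1517/12, 184/3]
after L4 α=4/5: [10337/60, 11117/60, 772/15]
after L5 α=5/6: [28637/360, 85517/360, 6997/90]
after L6 α=4/5: [322397/1800, 153197/1800, 71797/450]
= [179, 85, 160]

(0,1) stack=L1,L2,L3,L4,L5,L6; from [0,0,0]:
L1 α=1: [172, 233, 9]
L2 α=1/2: [153, 121, 47]
L3 α=2/3: [95, 143/3, 115/3]
L4 α=1/4: [507/4, 57, 109/2]
L5 α=1/2: [779/8, 237/2, 575/4]
L6 α=2/3: [921/8, 1081/6, 525/4]
= [115, 180, 131]


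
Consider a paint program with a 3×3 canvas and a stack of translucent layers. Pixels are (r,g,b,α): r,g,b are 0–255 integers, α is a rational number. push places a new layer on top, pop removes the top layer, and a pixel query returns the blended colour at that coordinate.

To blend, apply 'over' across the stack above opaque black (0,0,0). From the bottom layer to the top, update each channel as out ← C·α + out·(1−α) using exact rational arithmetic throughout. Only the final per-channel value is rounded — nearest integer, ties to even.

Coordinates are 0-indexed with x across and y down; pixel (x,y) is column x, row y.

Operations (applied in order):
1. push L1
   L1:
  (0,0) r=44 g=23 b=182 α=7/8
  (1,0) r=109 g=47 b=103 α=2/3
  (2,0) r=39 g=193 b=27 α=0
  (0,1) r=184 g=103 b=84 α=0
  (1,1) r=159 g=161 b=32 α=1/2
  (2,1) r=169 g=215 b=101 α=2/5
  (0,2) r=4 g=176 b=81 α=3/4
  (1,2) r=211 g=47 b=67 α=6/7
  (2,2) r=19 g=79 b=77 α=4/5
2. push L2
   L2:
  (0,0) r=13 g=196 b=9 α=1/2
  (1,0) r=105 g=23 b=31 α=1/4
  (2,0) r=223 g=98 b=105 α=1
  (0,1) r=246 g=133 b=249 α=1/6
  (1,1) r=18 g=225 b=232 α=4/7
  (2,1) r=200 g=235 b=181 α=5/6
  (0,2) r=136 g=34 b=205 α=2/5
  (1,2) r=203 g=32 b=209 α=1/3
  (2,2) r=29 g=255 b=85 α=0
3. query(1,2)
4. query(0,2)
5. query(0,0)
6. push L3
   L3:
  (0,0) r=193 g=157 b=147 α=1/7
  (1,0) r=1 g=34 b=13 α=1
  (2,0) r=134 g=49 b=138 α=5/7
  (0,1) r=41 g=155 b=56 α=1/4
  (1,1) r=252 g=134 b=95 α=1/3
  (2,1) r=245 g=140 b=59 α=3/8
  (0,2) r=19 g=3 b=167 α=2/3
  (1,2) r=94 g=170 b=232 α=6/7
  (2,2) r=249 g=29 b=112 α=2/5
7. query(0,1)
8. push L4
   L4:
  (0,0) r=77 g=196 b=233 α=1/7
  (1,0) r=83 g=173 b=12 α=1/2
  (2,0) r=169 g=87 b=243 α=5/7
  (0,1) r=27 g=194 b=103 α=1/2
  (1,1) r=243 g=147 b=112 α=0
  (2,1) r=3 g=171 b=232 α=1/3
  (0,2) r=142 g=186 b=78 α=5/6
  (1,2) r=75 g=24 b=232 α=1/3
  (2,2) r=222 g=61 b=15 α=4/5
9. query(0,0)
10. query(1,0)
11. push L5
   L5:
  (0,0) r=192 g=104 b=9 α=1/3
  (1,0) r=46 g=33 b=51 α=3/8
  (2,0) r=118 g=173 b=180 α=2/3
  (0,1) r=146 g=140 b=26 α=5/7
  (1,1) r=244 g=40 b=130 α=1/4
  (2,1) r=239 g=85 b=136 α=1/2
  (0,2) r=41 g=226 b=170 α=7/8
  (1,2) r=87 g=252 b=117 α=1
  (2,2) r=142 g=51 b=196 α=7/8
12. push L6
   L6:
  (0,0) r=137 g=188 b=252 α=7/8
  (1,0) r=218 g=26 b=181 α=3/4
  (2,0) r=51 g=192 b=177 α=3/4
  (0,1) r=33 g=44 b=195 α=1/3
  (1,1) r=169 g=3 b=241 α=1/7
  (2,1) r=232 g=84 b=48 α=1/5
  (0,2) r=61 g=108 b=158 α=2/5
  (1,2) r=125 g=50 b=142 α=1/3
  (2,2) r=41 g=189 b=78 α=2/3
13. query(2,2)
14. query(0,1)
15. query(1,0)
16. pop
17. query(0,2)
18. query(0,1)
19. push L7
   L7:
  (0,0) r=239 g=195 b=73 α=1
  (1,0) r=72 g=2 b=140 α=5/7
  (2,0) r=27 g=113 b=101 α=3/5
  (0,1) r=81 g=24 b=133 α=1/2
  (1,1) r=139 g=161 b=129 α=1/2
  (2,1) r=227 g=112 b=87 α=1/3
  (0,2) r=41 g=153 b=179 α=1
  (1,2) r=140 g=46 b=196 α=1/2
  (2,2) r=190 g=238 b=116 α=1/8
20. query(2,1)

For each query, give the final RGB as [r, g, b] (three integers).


query (1,2) [L1,L2] — begin 0,0,0
L1 α=6/7: [1266/7, 282/7, 402/7]
L2 α=1/3: [3953/21, 788/21, 2267/21]
→ [188, 38, 108]

(0,2) stack=L1,L2; from [0,0,0]:
L1 α=3/4: [3, 132, 243/4]
L2 α=2/5: [281/5, 464/5, 2369/20]
= [56, 93, 118]

at x=0,y=0 over L1,L2:
+L1 (α=7/8) → [77/2, 161/8, 637/4]
+L2 (α=1/2) → [103/4, 1729/16, 673/8]
→ [26, 108, 84]

(0,1) stack=L1,L2,L3; from [0,0,0]:
+L1 (α=0) → [0, 0, 0]
+L2 (α=1/6) → [41, 133/6, 83/2]
+L3 (α=1/4) → [41, 443/8, 361/8]
= [41, 55, 45]

query (0,0) [L1,L2,L3,L4] — begin 0,0,0
L1 α=7/8: [77/2, 161/8, 637/4]
L2 α=1/2: [103/4, 1729/16, 673/8]
L3 α=1/7: [695/14, 6443/56, 2607/28]
L4 α=1/7: [2624/49, 24817/196, 11083/98]
rounded: [54, 127, 113]

(1,0) stack=L1,L2,L3,L4; from [0,0,0]:
L1 α=2/3: [218/3, 94/3, 206/3]
L2 α=1/4: [323/4, 117/4, 237/4]
L3 α=1: [1, 34, 13]
L4 α=1/2: [42, 207/2, 25/2]
→ [42, 104, 12]

at x=2,y=2 over L1,L2,L3,L4,L5,L6:
after L1 α=4/5: [76/5, 316/5, 308/5]
after L2 α=0: [76/5, 316/5, 308/5]
after L3 α=2/5: [2718/25, 1238/25, 2044/25]
after L4 α=4/5: [24918/125, 7338/125, 3544/125]
after L5 α=7/8: [18646/125, 51963/1000, 43761/250]
after L6 α=2/3: [9632/125, 143321/1000, 27587/250]
→ [77, 143, 110]

at x=0,y=1 over L1,L2,L3,L4,L5,L6:
L1 α=0: [0, 0, 0]
L2 α=1/6: [41, 133/6, 83/2]
L3 α=1/4: [41, 443/8, 361/8]
L4 α=1/2: [34, 1995/16, 1185/16]
L5 α=5/7: [114, 1085/8, 2225/56]
L6 α=1/3: [87, 1261/12, 7685/84]
rounded: [87, 105, 91]

(1,0) stack=L1,L2,L3,L4,L5,L6; from [0,0,0]:
L1 α=2/3: [218/3, 94/3, 206/3]
L2 α=1/4: [323/4, 117/4, 237/4]
L3 α=1: [1, 34, 13]
L4 α=1/2: [42, 207/2, 25/2]
L5 α=3/8: [87/2, 1233/16, 431/16]
L6 α=3/4: [1395/8, 2481/64, 9119/64]
= [174, 39, 142]

at x=0,y=2 over L1,L2,L3,L4,L5:
after L1 α=3/4: [3, 132, 243/4]
after L2 α=2/5: [281/5, 464/5, 2369/20]
after L3 α=2/3: [157/5, 494/15, 9049/60]
after L4 α=5/6: [3707/30, 7222/45, 32449/360]
after L5 α=7/8: [12317/240, 19603/90, 460849/2880]
→ [51, 218, 160]

query (0,1) [L1,L2,L3,L4,L5] — begin 0,0,0
L1 α=0: [0, 0, 0]
L2 α=1/6: [41, 133/6, 83/2]
L3 α=1/4: [41, 443/8, 361/8]
L4 α=1/2: [34, 1995/16, 1185/16]
L5 α=5/7: [114, 1085/8, 2225/56]
rounded: [114, 136, 40]

(2,1) stack=L1,L2,L3,L4,L5,L7; from [0,0,0]:
+L1 (α=2/5) → [338/5, 86, 202/5]
+L2 (α=5/6) → [2669/15, 1261/6, 4727/30]
+L3 (α=3/8) → [2437/12, 8825/48, 5789/48]
+L4 (α=1/3) → [2455/18, 12929/72, 11357/72]
+L5 (α=1/2) → [6757/36, 19049/144, 21149/144]
+L7 (α=1/3) → [10843/54, 27113/216, 27413/216]
→ [201, 126, 127]


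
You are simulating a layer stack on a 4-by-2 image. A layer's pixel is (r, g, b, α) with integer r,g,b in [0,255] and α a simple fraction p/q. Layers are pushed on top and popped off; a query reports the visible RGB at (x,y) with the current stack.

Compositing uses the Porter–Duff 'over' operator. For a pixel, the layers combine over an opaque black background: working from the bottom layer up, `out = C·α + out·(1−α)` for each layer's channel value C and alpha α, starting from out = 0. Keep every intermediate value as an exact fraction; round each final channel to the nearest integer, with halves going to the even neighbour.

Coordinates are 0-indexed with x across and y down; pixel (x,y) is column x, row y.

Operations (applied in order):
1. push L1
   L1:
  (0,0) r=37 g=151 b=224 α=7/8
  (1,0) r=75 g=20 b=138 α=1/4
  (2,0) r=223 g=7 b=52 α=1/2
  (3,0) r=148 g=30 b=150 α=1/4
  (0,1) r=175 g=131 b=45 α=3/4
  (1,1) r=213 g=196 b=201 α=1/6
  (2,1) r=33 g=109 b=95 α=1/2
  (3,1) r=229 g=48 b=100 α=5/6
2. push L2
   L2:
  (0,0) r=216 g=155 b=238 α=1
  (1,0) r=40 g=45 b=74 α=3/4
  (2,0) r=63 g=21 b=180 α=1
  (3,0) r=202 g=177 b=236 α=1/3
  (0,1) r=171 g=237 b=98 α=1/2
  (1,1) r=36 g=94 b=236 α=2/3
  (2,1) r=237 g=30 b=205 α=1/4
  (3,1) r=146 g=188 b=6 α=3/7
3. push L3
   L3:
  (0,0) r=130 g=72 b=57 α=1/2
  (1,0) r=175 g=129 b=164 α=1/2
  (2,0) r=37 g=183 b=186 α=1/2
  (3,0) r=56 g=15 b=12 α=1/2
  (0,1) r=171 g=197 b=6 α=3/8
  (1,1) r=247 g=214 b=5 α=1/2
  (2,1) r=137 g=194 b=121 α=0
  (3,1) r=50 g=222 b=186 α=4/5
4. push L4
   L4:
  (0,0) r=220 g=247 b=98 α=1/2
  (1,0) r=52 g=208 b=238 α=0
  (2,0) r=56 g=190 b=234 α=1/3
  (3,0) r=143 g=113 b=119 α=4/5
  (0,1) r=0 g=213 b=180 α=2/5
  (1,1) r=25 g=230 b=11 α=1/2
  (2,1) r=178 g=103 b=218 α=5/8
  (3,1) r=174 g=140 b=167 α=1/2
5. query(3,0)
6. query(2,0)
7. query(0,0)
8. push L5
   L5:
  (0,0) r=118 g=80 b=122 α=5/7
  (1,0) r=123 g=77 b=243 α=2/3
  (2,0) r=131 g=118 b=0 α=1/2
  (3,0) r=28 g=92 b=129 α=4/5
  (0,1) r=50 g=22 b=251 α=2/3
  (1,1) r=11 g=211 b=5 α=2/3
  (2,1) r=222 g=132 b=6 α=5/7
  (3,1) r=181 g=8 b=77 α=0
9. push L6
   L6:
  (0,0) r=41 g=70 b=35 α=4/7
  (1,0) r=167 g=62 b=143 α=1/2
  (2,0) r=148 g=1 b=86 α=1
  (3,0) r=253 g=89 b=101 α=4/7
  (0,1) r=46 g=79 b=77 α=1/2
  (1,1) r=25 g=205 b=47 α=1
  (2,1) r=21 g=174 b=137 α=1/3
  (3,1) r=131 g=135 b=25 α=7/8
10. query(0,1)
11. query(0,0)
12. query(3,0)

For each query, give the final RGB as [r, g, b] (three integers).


at x=3,y=0 over L1,L2,L3,L4:
L1 α=1/4: [37, 15/2, 75/2]
L2 α=1/3: [92, 64, 311/3]
L3 α=1/2: [74, 79/2, 347/6]
L4 α=4/5: [646/5, 983/10, 3203/30]
→ [129, 98, 107]

query (2,0) [L1,L2,L3,L4] — begin 0,0,0
after L1 α=1/2: [223/2, 7/2, 26]
after L2 α=1: [63, 21, 180]
after L3 α=1/2: [50, 102, 183]
after L4 α=1/3: [52, 394/3, 200]
rounded: [52, 131, 200]

at x=0,y=0 over L1,L2,L3,L4:
after L1 α=7/8: [259/8, 1057/8, 196]
after L2 α=1: [216, 155, 238]
after L3 α=1/2: [173, 227/2, 295/2]
after L4 α=1/2: [393/2, 721/4, 491/4]
= [196, 180, 123]

at x=0,y=1 over L1,L2,L3,L4,L5,L6:
after L1 α=3/4: [525/4, 393/4, 135/4]
after L2 α=1/2: [1209/8, 1341/8, 527/8]
after L3 α=3/8: [10149/64, 11433/64, 2779/64]
after L4 α=2/5: [30447/320, 61563/320, 31377/320]
after L5 α=2/3: [62447/960, 75643/960, 192017/960]
after L6 α=1/2: [106607/1920, 151483/1920, 265937/1920]
→ [56, 79, 139]

(0,0) stack=L1,L2,L3,L4,L5,L6; from [0,0,0]:
+L1 (α=7/8) → [259/8, 1057/8, 196]
+L2 (α=1) → [216, 155, 238]
+L3 (α=1/2) → [173, 227/2, 295/2]
+L4 (α=1/2) → [393/2, 721/4, 491/4]
+L5 (α=5/7) → [983/7, 1521/14, 1711/14]
+L6 (α=4/7) → [4097/49, 8483/98, 7093/98]
→ [84, 87, 72]

query (3,0) [L1,L2,L3,L4,L5,L6] — begin 0,0,0
+L1 (α=1/4) → [37, 15/2, 75/2]
+L2 (α=1/3) → [92, 64, 311/3]
+L3 (α=1/2) → [74, 79/2, 347/6]
+L4 (α=4/5) → [646/5, 983/10, 3203/30]
+L5 (α=4/5) → [1206/25, 4663/50, 18683/150]
+L6 (α=4/7) → [28918/175, 31789/350, 38883/350]
rounded: [165, 91, 111]


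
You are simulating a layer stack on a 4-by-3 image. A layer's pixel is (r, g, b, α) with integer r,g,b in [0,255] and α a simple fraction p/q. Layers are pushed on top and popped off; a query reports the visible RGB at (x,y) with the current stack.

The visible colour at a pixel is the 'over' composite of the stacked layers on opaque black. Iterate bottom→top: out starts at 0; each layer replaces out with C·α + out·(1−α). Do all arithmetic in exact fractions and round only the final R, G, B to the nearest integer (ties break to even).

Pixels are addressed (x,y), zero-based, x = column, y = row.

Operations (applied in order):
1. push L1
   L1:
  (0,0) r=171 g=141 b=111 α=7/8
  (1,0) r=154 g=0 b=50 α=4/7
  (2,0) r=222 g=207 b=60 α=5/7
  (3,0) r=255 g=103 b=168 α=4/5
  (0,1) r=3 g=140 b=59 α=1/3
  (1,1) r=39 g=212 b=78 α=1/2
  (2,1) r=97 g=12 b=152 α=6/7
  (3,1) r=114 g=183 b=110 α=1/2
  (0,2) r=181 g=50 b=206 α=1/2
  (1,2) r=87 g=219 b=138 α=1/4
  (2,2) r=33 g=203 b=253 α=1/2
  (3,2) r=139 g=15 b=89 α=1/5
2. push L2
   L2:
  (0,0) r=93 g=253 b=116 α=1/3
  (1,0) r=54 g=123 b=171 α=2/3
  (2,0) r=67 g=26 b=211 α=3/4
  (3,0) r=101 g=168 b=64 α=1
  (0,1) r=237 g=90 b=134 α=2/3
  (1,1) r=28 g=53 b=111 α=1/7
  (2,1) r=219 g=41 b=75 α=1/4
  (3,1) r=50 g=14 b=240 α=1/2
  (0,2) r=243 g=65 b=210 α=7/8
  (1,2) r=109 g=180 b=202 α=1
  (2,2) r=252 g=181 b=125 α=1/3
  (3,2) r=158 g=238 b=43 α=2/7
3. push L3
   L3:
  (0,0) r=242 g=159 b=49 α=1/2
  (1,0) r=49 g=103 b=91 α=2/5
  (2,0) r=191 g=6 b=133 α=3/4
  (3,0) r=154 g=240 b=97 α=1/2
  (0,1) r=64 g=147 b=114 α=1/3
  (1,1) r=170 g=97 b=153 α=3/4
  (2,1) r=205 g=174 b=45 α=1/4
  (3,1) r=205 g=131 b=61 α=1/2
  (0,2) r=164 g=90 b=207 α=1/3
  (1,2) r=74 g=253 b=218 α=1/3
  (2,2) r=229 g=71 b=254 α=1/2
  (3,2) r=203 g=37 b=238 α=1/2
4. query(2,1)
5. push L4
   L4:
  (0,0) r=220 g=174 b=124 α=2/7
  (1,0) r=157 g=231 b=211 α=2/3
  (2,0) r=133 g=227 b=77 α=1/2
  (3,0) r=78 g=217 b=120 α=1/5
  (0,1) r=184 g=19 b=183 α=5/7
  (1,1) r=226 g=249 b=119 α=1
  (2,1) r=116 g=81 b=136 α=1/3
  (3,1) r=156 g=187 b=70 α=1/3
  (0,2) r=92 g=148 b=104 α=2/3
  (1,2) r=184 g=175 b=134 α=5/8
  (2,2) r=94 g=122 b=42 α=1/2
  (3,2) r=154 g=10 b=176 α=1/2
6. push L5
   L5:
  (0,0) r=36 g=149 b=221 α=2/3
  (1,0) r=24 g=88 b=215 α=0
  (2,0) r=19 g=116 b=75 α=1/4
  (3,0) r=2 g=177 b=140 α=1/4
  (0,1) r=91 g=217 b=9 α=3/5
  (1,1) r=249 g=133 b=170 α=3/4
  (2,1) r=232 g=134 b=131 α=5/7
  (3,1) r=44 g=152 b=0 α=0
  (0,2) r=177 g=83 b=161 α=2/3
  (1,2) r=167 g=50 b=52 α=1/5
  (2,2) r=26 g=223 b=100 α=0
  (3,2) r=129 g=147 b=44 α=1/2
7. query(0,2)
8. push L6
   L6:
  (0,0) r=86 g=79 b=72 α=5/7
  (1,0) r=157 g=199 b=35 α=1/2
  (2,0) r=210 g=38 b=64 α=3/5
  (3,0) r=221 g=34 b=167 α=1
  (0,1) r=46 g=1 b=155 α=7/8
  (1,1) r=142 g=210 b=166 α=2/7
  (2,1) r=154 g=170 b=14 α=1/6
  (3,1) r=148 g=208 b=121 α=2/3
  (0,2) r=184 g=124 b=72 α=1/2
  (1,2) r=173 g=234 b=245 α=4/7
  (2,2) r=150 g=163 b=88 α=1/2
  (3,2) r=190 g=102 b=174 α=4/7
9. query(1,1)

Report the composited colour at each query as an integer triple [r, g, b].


(2,1) stack=L1,L2,L3; from [0,0,0]:
+L1 (α=6/7) → [582/7, 72/7, 912/7]
+L2 (α=1/4) → [3279/28, 503/28, 3261/28]
+L3 (α=1/4) → [15577/112, 6381/112, 11043/112]
rounded: [139, 57, 99]

query (0,2) [L1,L2,L3,L4,L5] — begin 0,0,0
after L1 α=1/2: [181/2, 25, 103]
after L2 α=7/8: [3583/16, 60, 1573/8]
after L3 α=1/3: [4895/24, 70, 2401/12]
after L4 α=2/3: [9311/72, 122, 4897/36]
after L5 α=2/3: [34799/216, 96, 16489/108]
rounded: [161, 96, 153]

query (1,1) [L1,L2,L3,L4,L5,L6] — begin 0,0,0
after L1 α=1/2: [39/2, 106, 39]
after L2 α=1/7: [145/7, 689/7, 345/7]
after L3 α=3/4: [3715/28, 1363/14, 1779/14]
after L4 α=1: [226, 249, 119]
after L5 α=3/4: [973/4, 162, 629/4]
after L6 α=2/7: [6001/28, 1230/7, 639/4]
→ [214, 176, 160]
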